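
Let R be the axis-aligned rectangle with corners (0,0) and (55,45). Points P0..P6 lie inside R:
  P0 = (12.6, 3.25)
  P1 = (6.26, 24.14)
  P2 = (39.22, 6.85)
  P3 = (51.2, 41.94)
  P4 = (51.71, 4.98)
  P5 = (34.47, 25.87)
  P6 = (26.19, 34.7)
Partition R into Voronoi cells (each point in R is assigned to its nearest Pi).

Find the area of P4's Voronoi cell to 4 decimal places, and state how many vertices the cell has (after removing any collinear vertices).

1. box [0,55]×[0,45]: [(0, 0) (55, 0) (55, 45) (0, 45)]
2. ⊥bis P4·P0 via (32.155,4.115): [(32.337, 0) (55, 0) (55, 45) (30.3465, 45)]  |A|=1064.6211
3. ⊥bis P4·P1 via (28.985,14.56): [(31.4358, 20.3736) (32.337, 0) (55, 0) (55, 45) (41.8174, 45)]  |A|=923.3782
4. ⊥bis P4·P2 via (45.465,5.915): [(44.5794, 0) (55, 0) (55, 45) (51.3168, 45)]  |A|=317.3354
5. ⊥bis P4·P3 via (51.455,23.46): [(48.0849, 23.4135) (44.5794, 0) (55, 0) (55, 23.5089)]  |A|=203.2748
6. ⊥bis P4·P5 via (43.09,15.425): [(52.8495, 23.4792) (47.4244, 19.0021) (44.5794, 0) (55, 0) (55, 23.5089)]  |A|=192.7872
7. ⊥bis P4·P6 via (38.95,19.84): [(52.8495, 23.4792) (47.4244, 19.0021) (44.5794, 0) (55, 0) (55, 23.5089)]  |A|=192.7872
8. canonical 5-gon: [(52.8495, 23.4792) (47.4244, 19.0021) (44.5794, 0) (55, 0) (55, 23.5089)]
9. shoelace: 192.7872

Area of P4's cell: 192.7872 (5 vertices)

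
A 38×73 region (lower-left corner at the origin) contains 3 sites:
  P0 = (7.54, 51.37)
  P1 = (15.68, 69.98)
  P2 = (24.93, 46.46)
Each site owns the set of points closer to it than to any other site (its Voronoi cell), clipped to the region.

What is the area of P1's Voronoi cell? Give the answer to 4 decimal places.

1. box [0,38]×[0,73]: [(0, 0) (38, 0) (38, 73) (0, 73)]
2. ⊥bis P1·P0 via (11.61,60.675): [(0, 65.7532) (38, 49.132) (38, 73) (0, 73)]  |A|=591.1805
3. ⊥bis P1·P2 via (20.305,58.22): [(0, 65.7532) (18.682, 57.5817) (38, 65.1791) (38, 73) (0, 73)]  |A|=436.1816
4. canonical 5-gon: [(0, 65.7532) (18.682, 57.5817) (38, 65.1791) (38, 73) (0, 73)]
5. shoelace: 436.1816

Area of P1's cell: 436.1816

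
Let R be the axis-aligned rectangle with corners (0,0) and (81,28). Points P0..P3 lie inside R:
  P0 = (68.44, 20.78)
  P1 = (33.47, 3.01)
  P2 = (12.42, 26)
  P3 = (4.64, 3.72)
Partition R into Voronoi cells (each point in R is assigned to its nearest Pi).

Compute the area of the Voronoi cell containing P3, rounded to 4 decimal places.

Area of P3's cell: 277.1272

1. box [0,81]×[0,28]: [(0, 0) (81, 0) (81, 28) (0, 28)]
2. ⊥bis P3·P0 via (36.54,12.25): [(0, 0) (39.8156, 0) (32.3285, 28) (0, 28)]  |A|=1010.0175
3. ⊥bis P3·P1 via (19.055,3.365): [(0, 0) (18.9721, 0) (19.6617, 28) (0, 28)]  |A|=540.8735
4. ⊥bis P3·P2 via (8.53,14.86): [(0, 17.8386) (0, 0) (18.9721, 0) (19.2459, 11.1181)]  |A|=277.1272
5. canonical 4-gon: [(0, 17.8386) (0, 0) (18.9721, 0) (19.2459, 11.1181)]
6. shoelace: 277.1272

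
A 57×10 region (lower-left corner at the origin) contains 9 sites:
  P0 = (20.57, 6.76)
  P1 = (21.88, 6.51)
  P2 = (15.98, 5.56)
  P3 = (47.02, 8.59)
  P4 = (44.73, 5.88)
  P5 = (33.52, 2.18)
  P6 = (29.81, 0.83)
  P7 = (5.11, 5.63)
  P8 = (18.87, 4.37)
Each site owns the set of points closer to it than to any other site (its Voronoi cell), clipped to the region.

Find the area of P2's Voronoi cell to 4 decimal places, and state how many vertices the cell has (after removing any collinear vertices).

Area of P2's cell: 65.2984 (5 vertices)

1. box [0,57]×[0,10]: [(0, 0) (57, 0) (57, 10) (0, 10)]
2. ⊥bis P2·P0 via (18.275,6.16): [(0, 0) (19.8855, 0) (17.2711, 10) (0, 10)]  |A|=185.7827
3. ⊥bis P2·P1 via (18.93,6.035): [(0, 0) (19.8855, 0) (17.2711, 10) (0, 10)]  |A|=185.7827
4. ⊥bis P2·P3 via (31.5,7.075): [(0, 0) (19.8855, 0) (17.2711, 10) (0, 10)]  |A|=185.7827
5. ⊥bis P2·P4 via (30.355,5.72): [(0, 0) (19.8855, 0) (17.2711, 10) (0, 10)]  |A|=185.7827
6. ⊥bis P2·P5 via (24.75,3.87): [(0, 0) (19.8855, 0) (17.2711, 10) (0, 10)]  |A|=185.7827
7. ⊥bis P2·P6 via (22.895,3.195): [(0, 0) (19.8855, 0) (17.2711, 10) (0, 10)]  |A|=185.7827
8. ⊥bis P2·P7 via (10.545,5.595): [(10.509, 0) (19.8855, 0) (17.2711, 10) (10.5734, 10)]  |A|=80.371
9. ⊥bis P2·P8 via (17.425,4.965): [(10.509, 0) (15.3806, 0) (18.136, 6.6917) (17.2711, 10) (10.5734, 10)]  |A|=65.2984
10. canonical 5-gon: [(10.509, 0) (15.3806, 0) (18.136, 6.6917) (17.2711, 10) (10.5734, 10)]
11. shoelace: 65.2984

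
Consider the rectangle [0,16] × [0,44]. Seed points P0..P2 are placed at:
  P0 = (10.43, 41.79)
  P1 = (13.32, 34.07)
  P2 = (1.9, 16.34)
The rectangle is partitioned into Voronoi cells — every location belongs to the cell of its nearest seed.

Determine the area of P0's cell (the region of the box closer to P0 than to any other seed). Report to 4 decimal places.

1. box [0,16]×[0,44]: [(0, 0) (16, 0) (16, 44) (0, 44)]
2. ⊥bis P0·P1 via (11.875,37.93): [(0, 33.4846) (16, 39.4742) (16, 44) (0, 44)]  |A|=120.3298
3. ⊥bis P0·P2 via (6.165,29.065): [(0, 33.4846) (16, 39.4742) (16, 44) (0, 44)]  |A|=120.3298
4. canonical 4-gon: [(0, 33.4846) (16, 39.4742) (16, 44) (0, 44)]
5. shoelace: 120.3298

Area of P0's cell: 120.3298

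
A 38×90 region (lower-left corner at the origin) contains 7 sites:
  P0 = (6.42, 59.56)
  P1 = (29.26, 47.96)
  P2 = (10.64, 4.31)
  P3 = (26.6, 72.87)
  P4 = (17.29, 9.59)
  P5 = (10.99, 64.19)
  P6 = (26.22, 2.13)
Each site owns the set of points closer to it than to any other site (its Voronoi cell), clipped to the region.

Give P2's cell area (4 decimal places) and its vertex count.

Area of P2's cell: 237.8335 (4 vertices)

1. box [0,38]×[0,90]: [(0, 0) (38, 0) (38, 90) (0, 90)]
2. ⊥bis P2·P0 via (8.53,31.935): [(0, 31.2835) (0, 0) (38, 0) (38, 34.1859)]  |A|=1243.9186
3. ⊥bis P2·P1 via (19.95,26.135): [(6.6839, 31.794) (0, 31.2835) (0, 0) (38, 0) (38, 18.4353)]  |A|=997.2948
4. ⊥bis P2·P3 via (18.62,38.59): [(6.6839, 31.794) (0, 31.2835) (0, 0) (38, 0) (38, 18.4353)]  |A|=997.2948
5. ⊥bis P2·P4 via (13.965,6.95): [(0, 24.5385) (0, 0) (19.4832, 0)]  |A|=239.0441
6. ⊥bis P2·P5 via (10.815,34.25): [(0, 24.5385) (0, 0) (19.4832, 0)]  |A|=239.0441
7. ⊥bis P2·P6 via (18.43,3.22): [(18.2047, 1.6102) (0, 24.5385) (0, 0) (17.9794, 0)]  |A|=237.8335
8. canonical 4-gon: [(18.2047, 1.6102) (0, 24.5385) (0, 0) (17.9794, 0)]
9. shoelace: 237.8335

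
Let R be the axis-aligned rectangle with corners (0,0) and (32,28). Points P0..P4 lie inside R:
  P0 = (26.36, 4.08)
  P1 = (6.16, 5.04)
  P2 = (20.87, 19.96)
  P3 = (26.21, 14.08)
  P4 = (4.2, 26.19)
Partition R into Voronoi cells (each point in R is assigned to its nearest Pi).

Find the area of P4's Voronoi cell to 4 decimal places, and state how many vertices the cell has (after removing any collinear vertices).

1. box [0,32]×[0,28]: [(0, 0) (32, 0) (32, 28) (0, 28)]
2. ⊥bis P4·P0 via (15.28,15.135): [(0, 0) (0.1791, 0) (28.116, 28) (0, 28)]  |A|=396.1317
3. ⊥bis P4·P1 via (5.18,15.615): [(0, 15.135) (16.8367, 16.6952) (28.116, 28) (0, 28)]  |A|=267.2246
4. ⊥bis P4·P2 via (12.535,23.075): [(0, 15.135) (9.9109, 16.0534) (14.3756, 28) (0, 28)]  |A|=149.6214
5. ⊥bis P4·P3 via (15.205,20.135): [(0, 15.135) (9.9109, 16.0534) (14.3756, 28) (0, 28)]  |A|=149.6214
6. canonical 4-gon: [(0, 15.135) (9.9109, 16.0534) (14.3756, 28) (0, 28)]
7. shoelace: 149.6214

Area of P4's cell: 149.6214 (4 vertices)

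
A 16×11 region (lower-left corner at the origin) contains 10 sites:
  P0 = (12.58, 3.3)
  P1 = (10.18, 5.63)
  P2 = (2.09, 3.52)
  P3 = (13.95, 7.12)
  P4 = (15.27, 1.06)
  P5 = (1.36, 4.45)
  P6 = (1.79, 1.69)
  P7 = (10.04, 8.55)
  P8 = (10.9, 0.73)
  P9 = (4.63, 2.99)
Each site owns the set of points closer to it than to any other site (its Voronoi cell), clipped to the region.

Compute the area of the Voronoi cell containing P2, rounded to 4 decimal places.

Area of P2's cell: 4.8470

1. box [0,16]×[0,11]: [(0, 0) (16, 0) (16, 11) (0, 11)]
2. ⊥bis P2·P0 via (7.335,3.41): [(0, 0) (7.2635, 0) (7.4942, 11) (0, 11)]  |A|=81.1672
3. ⊥bis P2·P1 via (6.135,4.575): [(0, 0) (7.2635, 0) (7.2683, 0.2298) (4.4593, 11) (0, 11)]  |A|=64.8238
4. ⊥bis P2·P3 via (8.02,5.32): [(0, 0) (7.2635, 0) (7.2683, 0.2298) (4.4593, 11) (0, 11)]  |A|=64.8238
5. ⊥bis P2·P4 via (8.68,2.29): [(0, 0) (7.2635, 0) (7.2683, 0.2298) (4.4593, 11) (0, 11)]  |A|=64.8238
6. ⊥bis P2·P5 via (1.725,3.985): [(0, 2.631) (0, 0) (7.2635, 0) (7.2683, 0.2298) (5.5133, 6.9586)]  |A|=32.7424
7. ⊥bis P2·P6 via (1.94,2.605): [(0.3078, 2.8726) (6.8591, 1.7986) (5.5133, 6.9586)]  |A|=16.1799
8. ⊥bis P2·P7 via (6.065,6.035): [(5.4915, 6.9415) (0.3078, 2.8726) (6.8591, 1.7986) (5.5362, 6.8707)]  |A|=16.1787
9. ⊥bis P2·P8 via (6.495,2.125): [(5.4915, 6.9415) (0.3078, 2.8726) (6.4147, 1.8714) (6.648, 2.6081) (5.5362, 6.8707)]  |A|=16.0065
10. ⊥bis P2·P9 via (3.36,3.255): [(3.8624, 5.6627) (0.3078, 2.8726) (3.1819, 2.4014)]  |A|=4.847
11. canonical 3-gon: [(3.8624, 5.6627) (0.3078, 2.8726) (3.1819, 2.4014)]
12. shoelace: 4.847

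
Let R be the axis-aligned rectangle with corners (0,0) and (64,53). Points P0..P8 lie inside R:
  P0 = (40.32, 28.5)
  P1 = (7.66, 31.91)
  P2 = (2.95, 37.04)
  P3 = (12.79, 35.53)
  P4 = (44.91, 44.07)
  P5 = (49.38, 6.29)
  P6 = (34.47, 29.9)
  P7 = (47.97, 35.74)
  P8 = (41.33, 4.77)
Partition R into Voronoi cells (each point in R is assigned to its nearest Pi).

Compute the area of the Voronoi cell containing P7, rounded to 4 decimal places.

1. box [0,64]×[0,53]: [(0, 0) (64, 0) (64, 53) (0, 53)]
2. ⊥bis P7·P0 via (44.145,32.12): [(64, 11.1406) (64, 53) (24.3841, 53)]  |A|=829.1495
3. ⊥bis P7·P1 via (27.815,33.825): [(26.1727, 51.1101) (64, 11.1406) (64, 53) (25.9931, 53)]  |A|=827.629
4. ⊥bis P7·P2 via (25.46,36.39): [(26.1727, 51.1101) (64, 11.1406) (64, 53) (25.9931, 53)]  |A|=827.629
5. ⊥bis P7·P3 via (30.38,35.635): [(30.3137, 46.7345) (64, 11.1406) (64, 53) (30.2763, 53)]  |A|=810.6905
6. ⊥bis P7·P4 via (46.44,39.905): [(39.27, 37.2711) (64, 11.1406) (64, 46.3556)]  |A|=435.4341
7. ⊥bis P7·P5 via (48.675,21.015): [(39.27, 37.2711) (54.3956, 21.2889) (64, 21.7487) (64, 46.3556)]  |A|=384.4919
8. ⊥bis P7·P6 via (41.22,32.82): [(39.2911, 37.2789) (39.3151, 37.2234) (54.3956, 21.2889) (64, 21.7487) (64, 46.3556)]  |A|=384.4912
9. ⊥bis P7·P8 via (44.65,20.255): [(39.2911, 37.2789) (39.3151, 37.2234) (54.3956, 21.2889) (64, 21.7487) (64, 46.3556)]  |A|=384.4912
10. canonical 5-gon: [(39.2911, 37.2789) (39.3151, 37.2234) (54.3956, 21.2889) (64, 21.7487) (64, 46.3556)]
11. shoelace: 384.4912

Area of P7's cell: 384.4912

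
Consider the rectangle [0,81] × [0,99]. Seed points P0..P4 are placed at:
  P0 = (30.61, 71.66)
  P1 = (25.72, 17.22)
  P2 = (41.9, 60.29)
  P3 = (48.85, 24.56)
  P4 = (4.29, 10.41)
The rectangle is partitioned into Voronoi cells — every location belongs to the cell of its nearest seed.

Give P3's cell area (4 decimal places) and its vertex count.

Area of P3's cell: 1961.9819 (4 vertices)

1. box [0,81]×[0,99]: [(0, 0) (81, 0) (81, 99) (0, 99)]
2. ⊥bis P3·P0 via (39.73,48.11): [(0, 32.7241) (0, 0) (81, 0) (81, 64.0923)]  |A|=3921.0635
3. ⊥bis P3·P1 via (37.285,20.89): [(29.86, 44.2877) (43.9142, 0) (81, 0) (81, 64.0923)]  |A|=2460.0622
4. ⊥bis P3·P2 via (45.375,42.425): [(31.3188, 39.6909) (43.9142, 0) (81, 0) (81, 49.3546)]  |A|=1961.9819
5. ⊥bis P3·P4 via (26.57,17.485): [(31.3188, 39.6909) (43.9142, 0) (81, 0) (81, 49.3546)]  |A|=1961.9819
6. canonical 4-gon: [(31.3188, 39.6909) (43.9142, 0) (81, 0) (81, 49.3546)]
7. shoelace: 1961.9819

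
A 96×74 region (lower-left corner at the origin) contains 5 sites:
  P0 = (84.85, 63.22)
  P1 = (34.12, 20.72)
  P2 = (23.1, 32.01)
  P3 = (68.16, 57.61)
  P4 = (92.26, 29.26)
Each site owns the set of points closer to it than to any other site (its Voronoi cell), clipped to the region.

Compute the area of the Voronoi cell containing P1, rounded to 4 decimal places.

Area of P1's cell: 1625.5795

1. box [0,96]×[0,74]: [(0, 0) (96, 0) (96, 74) (0, 74)]
2. ⊥bis P1·P0 via (59.485,41.97): [(0, 0) (94.6461, 0) (32.6513, 74) (0, 74)]  |A|=4710.0045
3. ⊥bis P1·P2 via (28.61,26.365): [(1.599, 0) (94.6461, 0) (52.7876, 49.9644)]  |A|=2324.52
4. ⊥bis P1·P3 via (51.14,39.165): [(46.2995, 43.6315) (1.599, 0) (93.5841, 0)]  |A|=2006.723
5. ⊥bis P1·P4 via (63.19,24.99): [(62.6707, 28.5251) (46.2995, 43.6315) (1.599, 0) (66.8607, 0)]  |A|=1625.5795
6. canonical 4-gon: [(62.6707, 28.5251) (46.2995, 43.6315) (1.599, 0) (66.8607, 0)]
7. shoelace: 1625.5795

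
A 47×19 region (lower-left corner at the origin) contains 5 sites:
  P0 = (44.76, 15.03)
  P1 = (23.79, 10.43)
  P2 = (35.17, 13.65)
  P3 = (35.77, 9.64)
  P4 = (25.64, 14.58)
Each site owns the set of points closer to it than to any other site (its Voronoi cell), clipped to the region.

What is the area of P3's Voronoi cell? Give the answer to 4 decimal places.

Area of P3's cell: 169.8740

1. box [0,47]×[0,19]: [(0, 0) (47, 0) (47, 19) (0, 19)]
2. ⊥bis P3·P0 via (40.265,12.335): [(0, 0) (47, 0) (47, 1.1017) (36.269, 19) (0, 19)]  |A|=796.9662
3. ⊥bis P3·P1 via (29.78,10.035): [(29.1183, 0) (47, 0) (47, 1.1017) (36.269, 19) (30.3712, 19)]  |A|=231.8165
4. ⊥bis P3·P2 via (35.47,11.645): [(29.8305, 10.8012) (29.1183, 0) (47, 0) (47, 1.1017) (40.2499, 12.3602)]  |A|=169.9447
5. ⊥bis P3·P4 via (30.705,12.11): [(30.0853, 10.8393) (29.7936, 10.2411) (29.1183, 0) (47, 0) (47, 1.1017) (40.2499, 12.3602)]  |A|=169.874
6. canonical 6-gon: [(30.0853, 10.8393) (29.7936, 10.2411) (29.1183, 0) (47, 0) (47, 1.1017) (40.2499, 12.3602)]
7. shoelace: 169.874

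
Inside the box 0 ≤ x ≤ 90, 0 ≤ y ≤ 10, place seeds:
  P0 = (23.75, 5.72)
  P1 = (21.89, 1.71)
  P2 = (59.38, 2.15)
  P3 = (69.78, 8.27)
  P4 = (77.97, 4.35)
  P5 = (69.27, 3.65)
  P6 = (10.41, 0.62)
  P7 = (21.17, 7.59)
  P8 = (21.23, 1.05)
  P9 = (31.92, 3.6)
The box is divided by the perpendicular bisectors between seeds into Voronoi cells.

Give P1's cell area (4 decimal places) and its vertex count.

1. box [0,90]×[0,10]: [(0, 0) (90, 0) (90, 10) (0, 10)]
2. ⊥bis P1·P0 via (22.82,3.715): [(0, 0) (30.8292, 0) (9.2701, 10) (0, 10)]  |A|=200.4965
3. ⊥bis P1·P2 via (40.635,1.93): [(0, 0) (30.8292, 0) (9.2701, 10) (0, 10)]  |A|=200.4965
4. ⊥bis P1·P3 via (45.835,4.99): [(0, 0) (30.8292, 0) (9.2701, 10) (0, 10)]  |A|=200.4965
5. ⊥bis P1·P4 via (49.93,3.03): [(0, 0) (30.8292, 0) (9.2701, 10) (0, 10)]  |A|=200.4965
6. ⊥bis P1·P5 via (45.58,2.68): [(0, 0) (30.8292, 0) (9.2701, 10) (0, 10)]  |A|=200.4965
7. ⊥bis P1·P6 via (16.15,1.165): [(16.2606, 0) (30.8292, 0) (15.5894, 7.0688)]  |A|=51.4915
8. ⊥bis P1·P7 via (21.53,4.65): [(15.8847, 3.9587) (16.2606, 0) (30.8292, 0) (20.9558, 4.5797)]  |A|=43.5141
9. ⊥bis P1·P8 via (21.56,1.38): [(18.6435, 4.2965) (22.94, 0) (30.8292, 0) (20.9558, 4.5797)]  |A|=23.6409
10. ⊥bis P1·P9 via (26.905,2.655): [(18.6435, 4.2965) (22.94, 0) (27.4053, 0) (27.0774, 1.7403) (20.9558, 4.5797)]  |A|=20.6617
11. canonical 5-gon: [(18.6435, 4.2965) (22.94, 0) (27.4053, 0) (27.0774, 1.7403) (20.9558, 4.5797)]
12. shoelace: 20.6617

Area of P1's cell: 20.6617 (5 vertices)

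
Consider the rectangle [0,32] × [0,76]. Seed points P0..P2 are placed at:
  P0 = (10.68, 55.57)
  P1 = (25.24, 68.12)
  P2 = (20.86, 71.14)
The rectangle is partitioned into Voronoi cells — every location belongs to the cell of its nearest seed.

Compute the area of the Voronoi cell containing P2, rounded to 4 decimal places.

1. box [0,32]×[0,76]: [(0, 0) (32, 0) (32, 76) (0, 76)]
2. ⊥bis P2·P0 via (15.77,63.355): [(0, 73.6658) (32, 52.7435) (32, 76) (0, 76)]  |A|=409.4521
3. ⊥bis P2·P1 via (23.05,69.63): [(0, 73.6658) (17.8057, 62.024) (27.4421, 76) (0, 76)]  |A|=212.5465
4. canonical 4-gon: [(0, 73.6658) (17.8057, 62.024) (27.4421, 76) (0, 76)]
5. shoelace: 212.5465

Area of P2's cell: 212.5465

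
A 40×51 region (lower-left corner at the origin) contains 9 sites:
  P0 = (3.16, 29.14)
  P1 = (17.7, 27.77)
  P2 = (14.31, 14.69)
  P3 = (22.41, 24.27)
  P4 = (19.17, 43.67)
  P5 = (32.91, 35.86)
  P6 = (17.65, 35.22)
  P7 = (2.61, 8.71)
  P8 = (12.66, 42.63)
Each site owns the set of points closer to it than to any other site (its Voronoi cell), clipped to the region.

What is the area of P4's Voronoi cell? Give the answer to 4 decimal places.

Area of P4's cell: 160.8563

1. box [0,40]×[0,51]: [(0, 0) (40, 0) (40, 51) (0, 51)]
2. ⊥bis P4·P0 via (11.165,36.405): [(0, 48.7072) (40, 4.6329) (40, 51) (0, 51)]  |A|=973.1967
3. ⊥bis P4·P1 via (18.435,35.72): [(0, 48.7072) (11.1777, 36.391) (40, 33.7263) (40, 51) (0, 51)]  |A|=553.929
4. ⊥bis P4·P2 via (16.74,29.18): [(0, 48.7072) (11.1777, 36.391) (40, 33.7263) (40, 51) (0, 51)]  |A|=553.929
5. ⊥bis P4·P3 via (20.79,33.97): [(0, 48.7072) (11.1777, 36.391) (26.6956, 34.9563) (40, 37.1783) (40, 51) (0, 51)]  |A|=530.9654
6. ⊥bis P4·P5 via (26.04,39.765): [(0, 48.7072) (11.1777, 36.391) (23.4759, 35.254) (32.4261, 51) (0, 51)]  |A|=351.5828
7. ⊥bis P4·P6 via (18.41,39.445): [(0, 48.7072) (6.4542, 41.5956) (25.1672, 38.2295) (32.4261, 51) (0, 51)]  |A|=291.577
8. ⊥bis P4·P7 via (10.89,26.19): [(0, 48.7072) (6.4542, 41.5956) (25.1672, 38.2295) (32.4261, 51) (0, 51)]  |A|=291.577
9. ⊥bis P4·P8 via (15.915,43.15): [(16.4506, 39.7975) (25.1672, 38.2295) (32.4261, 51) (14.6609, 51)]  |A|=160.8563
10. canonical 4-gon: [(16.4506, 39.7975) (25.1672, 38.2295) (32.4261, 51) (14.6609, 51)]
11. shoelace: 160.8563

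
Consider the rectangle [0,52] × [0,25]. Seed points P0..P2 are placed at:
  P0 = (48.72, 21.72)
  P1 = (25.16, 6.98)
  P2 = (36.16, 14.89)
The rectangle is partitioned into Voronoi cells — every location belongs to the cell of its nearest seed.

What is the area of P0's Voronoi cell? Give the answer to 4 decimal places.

1. box [0,52]×[0,25]: [(0, 0) (52, 0) (52, 25) (0, 25)]
2. ⊥bis P0·P1 via (36.94,14.35): [(45.9179, 0) (52, 0) (52, 25) (30.277, 25)]  |A|=347.5643
3. ⊥bis P0·P2 via (42.44,18.305): [(52, 0.7247) (52, 25) (38.7993, 25)]  |A|=160.2253
4. canonical 3-gon: [(52, 0.7247) (52, 25) (38.7993, 25)]
5. shoelace: 160.2253

Area of P0's cell: 160.2253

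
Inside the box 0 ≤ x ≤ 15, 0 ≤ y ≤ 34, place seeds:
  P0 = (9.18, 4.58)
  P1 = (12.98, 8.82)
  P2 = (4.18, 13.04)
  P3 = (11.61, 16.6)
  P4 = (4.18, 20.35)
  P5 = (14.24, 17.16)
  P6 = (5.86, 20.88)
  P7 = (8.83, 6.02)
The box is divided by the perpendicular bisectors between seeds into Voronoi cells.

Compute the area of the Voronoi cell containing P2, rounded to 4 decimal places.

1. box [0,15]×[0,34]: [(0, 0) (15, 0) (15, 34) (0, 34)]
2. ⊥bis P2·P0 via (6.68,8.81): [(0, 4.862) (15, 13.7273) (15, 34) (0, 34)]  |A|=370.5805
3. ⊥bis P2·P1 via (8.58,10.93): [(0, 4.862) (7.9127, 9.5386) (15, 24.3177) (15, 34) (0, 34)]  |A|=333.052
4. ⊥bis P2·P3 via (7.895,14.82): [(0, 31.2975) (0, 4.862) (7.9127, 9.5386) (9.1697, 12.1597)]  |A|=128.6333
5. ⊥bis P2·P4 via (4.18,16.695): [(6.9966, 16.695) (0, 16.695) (0, 4.862) (7.9127, 9.5386) (9.1697, 12.1597)]  |A|=77.5493
6. ⊥bis P2·P5 via (9.21,15.1): [(6.9966, 16.695) (0, 16.695) (0, 4.862) (7.9127, 9.5386) (9.1697, 12.1597)]  |A|=77.5493
7. ⊥bis P2·P6 via (5.02,16.96): [(7.0813, 16.5183) (6.2567, 16.695) (0, 16.695) (0, 4.862) (7.9127, 9.5386) (9.1697, 12.1597)]  |A|=77.4839
8. ⊥bis P2·P7 via (6.505,9.53): [(7.0813, 16.5183) (6.2567, 16.695) (0, 16.695) (0, 5.2211) (8.5621, 10.8926) (9.1697, 12.1597)]  |A|=72.1078
9. canonical 6-gon: [(7.0813, 16.5183) (6.2567, 16.695) (0, 16.695) (0, 5.2211) (8.5621, 10.8926) (9.1697, 12.1597)]
10. shoelace: 72.1078

Area of P2's cell: 72.1078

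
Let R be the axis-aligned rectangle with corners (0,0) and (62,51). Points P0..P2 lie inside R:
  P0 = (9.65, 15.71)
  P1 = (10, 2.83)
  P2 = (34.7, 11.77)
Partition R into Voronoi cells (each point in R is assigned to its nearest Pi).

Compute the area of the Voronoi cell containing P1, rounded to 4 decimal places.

1. box [0,62]×[0,51]: [(0, 0) (62, 0) (62, 51) (0, 51)]
2. ⊥bis P1·P0 via (9.825,9.27): [(0, 9.003) (0, 0) (62, 0) (62, 10.6878)]  |A|=610.4153
3. ⊥bis P1·P2 via (22.35,7.3): [(21.5219, 9.5879) (0, 9.003) (0, 0) (24.9922, 0)]  |A|=216.6918
4. canonical 4-gon: [(21.5219, 9.5879) (0, 9.003) (0, 0) (24.9922, 0)]
5. shoelace: 216.6918

Area of P1's cell: 216.6918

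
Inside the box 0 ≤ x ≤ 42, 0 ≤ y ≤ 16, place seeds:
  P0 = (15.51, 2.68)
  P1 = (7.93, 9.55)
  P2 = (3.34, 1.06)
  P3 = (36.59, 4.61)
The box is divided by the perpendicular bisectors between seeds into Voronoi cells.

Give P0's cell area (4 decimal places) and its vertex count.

1. box [0,42]×[0,16]: [(0, 0) (42, 0) (42, 16) (0, 16)]
2. ⊥bis P0·P1 via (11.72,6.115): [(6.1778, 0) (42, 0) (42, 16) (20.6791, 16)]  |A|=457.145
3. ⊥bis P0·P2 via (9.425,1.87): [(9.2262, 3.3635) (9.6739, 0) (42, 0) (42, 16) (20.6791, 16)]  |A|=451.2654
4. ⊥bis P0·P3 via (26.05,3.645): [(9.2262, 3.3635) (9.6739, 0) (26.3837, 0) (24.9188, 16) (20.6791, 16)]  |A|=189.6858
5. canonical 5-gon: [(9.2262, 3.3635) (9.6739, 0) (26.3837, 0) (24.9188, 16) (20.6791, 16)]
6. shoelace: 189.6858

Area of P0's cell: 189.6858 (5 vertices)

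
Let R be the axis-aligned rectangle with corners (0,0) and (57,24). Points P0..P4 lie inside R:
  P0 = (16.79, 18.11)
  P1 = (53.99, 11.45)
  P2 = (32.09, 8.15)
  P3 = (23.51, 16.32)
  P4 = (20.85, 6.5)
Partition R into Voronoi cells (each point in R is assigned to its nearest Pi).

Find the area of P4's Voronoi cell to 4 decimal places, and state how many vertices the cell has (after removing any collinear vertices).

Area of P4's cell: 259.2578 (5 vertices)

1. box [0,57]×[0,24]: [(0, 0) (57, 0) (57, 24) (0, 24)]
2. ⊥bis P4·P0 via (18.82,12.305): [(0, 5.7237) (0, 0) (57, 0) (57, 24) (52.2631, 24)]  |A|=890.4113
3. ⊥bis P4·P1 via (37.42,8.975): [(36.024, 18.3212) (0, 5.7237) (0, 0) (38.7606, 0)]  |A|=458.165
4. ⊥bis P4·P2 via (26.47,7.325): [(25.4011, 14.6064) (0, 5.7237) (0, 0) (27.5453, 0)]  |A|=273.8627
5. ⊥bis P4·P3 via (22.18,11.41): [(26.0232, 10.369) (18.8444, 12.3135) (0, 5.7237) (0, 0) (27.5453, 0)]  |A|=259.2578
6. canonical 5-gon: [(26.0232, 10.369) (18.8444, 12.3135) (0, 5.7237) (0, 0) (27.5453, 0)]
7. shoelace: 259.2578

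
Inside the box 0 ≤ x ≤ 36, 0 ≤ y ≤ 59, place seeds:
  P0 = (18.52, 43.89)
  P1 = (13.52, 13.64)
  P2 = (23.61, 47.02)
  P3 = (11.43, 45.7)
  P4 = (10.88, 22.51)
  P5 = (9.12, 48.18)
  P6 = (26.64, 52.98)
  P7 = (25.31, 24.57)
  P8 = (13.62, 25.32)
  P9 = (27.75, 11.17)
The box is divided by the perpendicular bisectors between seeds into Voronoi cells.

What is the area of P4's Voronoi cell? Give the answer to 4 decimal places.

Area of P4's cell: 179.0149

1. box [0,36]×[0,59]: [(0, 0) (36, 0) (36, 59) (0, 59)]
2. ⊥bis P4·P0 via (14.7,33.2): [(0, 38.4529) (0, 0) (36, 0) (36, 25.5886)]  |A|=1152.7476
3. ⊥bis P4·P1 via (12.2,18.075): [(0, 38.4529) (0, 14.4439) (36, 25.1587) (36, 25.5886)]  |A|=439.902
4. ⊥bis P4·P2 via (17.245,34.765): [(32.5159, 26.8336) (0, 38.4529) (0, 14.4439) (35.8352, 25.1096)]  |A|=438.9296
5. ⊥bis P4·P3 via (11.155,34.105): [(32.5159, 26.8336) (12.2394, 34.0793) (0, 34.3696) (0, 14.4439) (35.8352, 25.1096)]  |A|=413.9405
6. ⊥bis P4·P5 via (10,35.345): [(32.5159, 26.8336) (12.2394, 34.0793) (0, 34.3696) (0, 14.4439) (35.8352, 25.1096)]  |A|=413.9405
7. ⊥bis P4·P6 via (18.76,37.745): [(32.5159, 26.8336) (12.2394, 34.0793) (0, 34.3696) (0, 14.4439) (35.8352, 25.1096)]  |A|=413.9405
8. ⊥bis P4·P7 via (18.095,23.54): [(16.8243, 32.4409) (12.2394, 34.0793) (0, 34.3696) (0, 14.4439) (18.6031, 19.9808)]  |A|=297.802
9. ⊥bis P4·P8 via (12.25,23.915): [(1.5664, 34.3324) (0, 34.3696) (0, 14.4439) (16.8269, 19.4521)]  |A|=179.0149
10. ⊥bis P4·P9 via (19.315,16.84): [(1.5664, 34.3324) (0, 34.3696) (0, 14.4439) (16.8269, 19.4521)]  |A|=179.0149
11. canonical 4-gon: [(1.5664, 34.3324) (0, 34.3696) (0, 14.4439) (16.8269, 19.4521)]
12. shoelace: 179.0149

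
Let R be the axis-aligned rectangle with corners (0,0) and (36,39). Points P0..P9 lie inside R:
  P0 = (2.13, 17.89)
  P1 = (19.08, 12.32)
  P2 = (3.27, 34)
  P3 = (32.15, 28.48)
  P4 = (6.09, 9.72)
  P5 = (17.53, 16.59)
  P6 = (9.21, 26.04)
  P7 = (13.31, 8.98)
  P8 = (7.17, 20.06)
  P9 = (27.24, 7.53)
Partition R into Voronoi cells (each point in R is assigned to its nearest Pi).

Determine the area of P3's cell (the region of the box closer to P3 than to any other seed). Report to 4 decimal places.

Area of P3's cell: 295.5951

1. box [0,36]×[0,39]: [(0, 0) (36, 0) (36, 39) (0, 39)]
2. ⊥bis P3·P0 via (17.14,23.185): [(25.3189, 0) (36, 0) (36, 39) (11.561, 39)]  |A|=684.8424
3. ⊥bis P3·P1 via (25.615,20.4): [(15.1313, 28.879) (36, 12.0007) (36, 39) (11.561, 39)]  |A|=405.392
4. ⊥bis P3·P2 via (17.71,31.24): [(16.9739, 27.3888) (36, 12.0007) (36, 39) (19.1932, 39)]  |A|=354.4186
5. ⊥bis P3·P4 via (19.12,19.1): [(16.9739, 27.3888) (36, 12.0007) (36, 39) (19.1932, 39)]  |A|=354.4186
6. ⊥bis P3·P5 via (24.84,22.535): [(17.7196, 31.2903) (28.424, 18.1282) (36, 12.0007) (36, 39) (19.1932, 39)]  |A|=328.6298
7. ⊥bis P3·P6 via (20.68,27.26): [(20.6323, 27.7089) (28.424, 18.1282) (36, 12.0007) (36, 39) (19.4313, 39)]  |A|=313.4191
8. ⊥bis P3·P7 via (22.73,18.73): [(20.6323, 27.7089) (28.424, 18.1282) (36, 12.0007) (36, 39) (19.4313, 39)]  |A|=313.4191
9. ⊥bis P3·P8 via (19.66,24.27): [(20.6323, 27.7089) (28.424, 18.1282) (36, 12.0007) (36, 39) (19.4313, 39)]  |A|=313.4191
10. ⊥bis P3·P9 via (29.695,18.005): [(20.6323, 27.7089) (28.2484, 18.344) (36, 16.5273) (36, 39) (19.4313, 39)]  |A|=295.5951
11. canonical 5-gon: [(20.6323, 27.7089) (28.2484, 18.344) (36, 16.5273) (36, 39) (19.4313, 39)]
12. shoelace: 295.5951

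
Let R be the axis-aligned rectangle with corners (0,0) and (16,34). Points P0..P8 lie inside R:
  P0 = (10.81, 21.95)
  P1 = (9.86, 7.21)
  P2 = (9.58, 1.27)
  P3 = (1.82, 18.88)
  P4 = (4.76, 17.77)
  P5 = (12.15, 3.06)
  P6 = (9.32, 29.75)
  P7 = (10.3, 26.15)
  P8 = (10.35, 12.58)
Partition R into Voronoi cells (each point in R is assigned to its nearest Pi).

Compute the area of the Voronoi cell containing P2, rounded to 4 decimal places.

Area of P2's cell: 48.4251

1. box [0,16]×[0,34]: [(0, 0) (16, 0) (16, 34) (0, 34)]
2. ⊥bis P2·P0 via (10.195,11.61): [(0, 12.2164) (0, 0) (16, 0) (16, 11.2647)]  |A|=187.8489
3. ⊥bis P2·P1 via (9.72,4.24): [(0, 4.6982) (0, 0) (16, 0) (16, 3.944)]  |A|=69.1372
4. ⊥bis P2·P3 via (5.7,10.075): [(0, 4.6982) (0, 0) (16, 0) (16, 3.944)]  |A|=69.1372
5. ⊥bis P2·P4 via (7.17,9.52): [(0, 4.6982) (0, 0) (16, 0) (16, 3.944)]  |A|=69.1372
6. ⊥bis P2·P5 via (10.865,2.165): [(9.4096, 4.2546) (0, 4.6982) (0, 0) (12.3729, 0)]  |A|=48.4251
7. ⊥bis P2·P6 via (9.45,15.51): [(9.4096, 4.2546) (0, 4.6982) (0, 0) (12.3729, 0)]  |A|=48.4251
8. ⊥bis P2·P7 via (9.94,13.71): [(9.4096, 4.2546) (0, 4.6982) (0, 0) (12.3729, 0)]  |A|=48.4251
9. ⊥bis P2·P8 via (9.965,6.925): [(9.4096, 4.2546) (0, 4.6982) (0, 0) (12.3729, 0)]  |A|=48.4251
10. canonical 4-gon: [(9.4096, 4.2546) (0, 4.6982) (0, 0) (12.3729, 0)]
11. shoelace: 48.4251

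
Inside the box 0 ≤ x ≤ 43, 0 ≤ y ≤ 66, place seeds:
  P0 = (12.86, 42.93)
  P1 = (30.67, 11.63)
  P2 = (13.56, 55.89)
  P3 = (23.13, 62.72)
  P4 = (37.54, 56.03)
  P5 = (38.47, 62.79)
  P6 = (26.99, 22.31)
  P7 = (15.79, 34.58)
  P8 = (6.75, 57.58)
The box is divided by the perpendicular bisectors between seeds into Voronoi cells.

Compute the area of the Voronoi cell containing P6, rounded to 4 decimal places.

1. box [0,43]×[0,66]: [(0, 0) (43, 0) (43, 66) (0, 66)]
2. ⊥bis P6·P0 via (19.925,32.62): [(0, 18.9663) (0, 0) (43, 0) (43, 48.4323)]  |A|=1449.069
3. ⊥bis P6·P1 via (28.83,16.97): [(0, 18.9663) (0, 7.0361) (43, 21.8525) (43, 48.4323)]  |A|=827.9638
4. ⊥bis P6·P2 via (20.275,39.1): [(42.146, 47.8471) (0, 18.9663) (0, 7.0361) (43, 21.8525) (43, 48.1886)]  |A|=827.8598
5. ⊥bis P6·P3 via (25.06,42.515): [(35.872, 43.5478) (0, 18.9663) (0, 7.0361) (43, 21.8525) (43, 44.2286)]  |A|=812.9819
6. ⊥bis P6·P4 via (32.265,39.17): [(30.3554, 39.7675) (0, 18.9663) (0, 7.0361) (43, 21.8525) (43, 35.8113)]  |A|=748.17
7. ⊥bis P6·P5 via (32.73,42.55): [(30.3554, 39.7675) (0, 18.9663) (0, 7.0361) (43, 21.8525) (43, 35.8113)]  |A|=748.17
8. ⊥bis P6·P7 via (21.39,28.445): [(32.9164, 38.9662) (0, 8.9203) (0, 7.0361) (43, 21.8525) (43, 35.8113)]  |A|=544.0346
9. ⊥bis P6·P8 via (16.87,39.945): [(32.9164, 38.9662) (0, 8.9203) (0, 7.0361) (43, 21.8525) (43, 35.8113)]  |A|=544.0346
10. canonical 5-gon: [(32.9164, 38.9662) (0, 8.9203) (0, 7.0361) (43, 21.8525) (43, 35.8113)]
11. shoelace: 544.0346

Area of P6's cell: 544.0346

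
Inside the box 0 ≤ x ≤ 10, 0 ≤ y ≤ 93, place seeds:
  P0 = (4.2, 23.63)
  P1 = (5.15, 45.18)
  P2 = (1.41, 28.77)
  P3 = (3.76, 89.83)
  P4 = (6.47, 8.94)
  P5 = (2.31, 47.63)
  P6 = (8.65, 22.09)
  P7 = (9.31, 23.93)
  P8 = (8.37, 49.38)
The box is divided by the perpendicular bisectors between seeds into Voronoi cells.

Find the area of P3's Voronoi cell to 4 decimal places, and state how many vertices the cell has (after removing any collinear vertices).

1. box [0,10]×[0,93]: [(0, 0) (10, 0) (10, 93) (0, 93)]
2. ⊥bis P3·P0 via (3.98,56.73): [(0, 56.7035) (10, 56.77) (10, 93) (0, 93)]  |A|=362.6322
3. ⊥bis P3·P1 via (4.455,67.505): [(0, 67.3663) (10, 67.6776) (10, 93) (0, 93)]  |A|=254.7803
4. ⊥bis P3·P2 via (2.585,59.3): [(0, 67.3663) (10, 67.6776) (10, 93) (0, 93)]  |A|=254.7803
5. ⊥bis P3·P4 via (5.115,49.385): [(0, 67.3663) (10, 67.6776) (10, 93) (0, 93)]  |A|=254.7803
6. ⊥bis P3·P5 via (3.035,68.73): [(0, 68.8343) (10, 68.4907) (10, 93) (0, 93)]  |A|=243.3752
7. ⊥bis P3·P6 via (6.205,55.96): [(0, 68.8343) (10, 68.4907) (10, 93) (0, 93)]  |A|=243.3752
8. ⊥bis P3·P7 via (6.535,56.88): [(0, 68.8343) (10, 68.4907) (10, 93) (0, 93)]  |A|=243.3752
9. ⊥bis P3·P8 via (6.065,69.605): [(0, 68.9138) (10, 70.0535) (10, 93) (0, 93)]  |A|=235.1638
10. canonical 4-gon: [(0, 68.9138) (10, 70.0535) (10, 93) (0, 93)]
11. shoelace: 235.1638

Area of P3's cell: 235.1638 (4 vertices)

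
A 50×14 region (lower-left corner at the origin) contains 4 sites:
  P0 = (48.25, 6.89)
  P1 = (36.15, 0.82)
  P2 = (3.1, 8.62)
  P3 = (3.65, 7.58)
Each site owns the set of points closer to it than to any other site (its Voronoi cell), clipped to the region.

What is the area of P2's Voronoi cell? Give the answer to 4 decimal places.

1. box [0,50]×[0,14]: [(0, 0) (50, 0) (50, 14) (0, 14)]
2. ⊥bis P2·P0 via (25.675,7.755): [(0, 0) (25.3779, 0) (25.9143, 14) (0, 14)]  |A|=359.045
3. ⊥bis P2·P1 via (19.625,4.72): [(0, 0) (18.5111, 0) (21.8151, 14) (0, 14)]  |A|=282.2833
4. ⊥bis P2·P3 via (3.375,8.1): [(0, 6.3151) (14.5314, 14) (0, 14)]  |A|=55.8357
5. canonical 3-gon: [(0, 6.3151) (14.5314, 14) (0, 14)]
6. shoelace: 55.8357

Area of P2's cell: 55.8357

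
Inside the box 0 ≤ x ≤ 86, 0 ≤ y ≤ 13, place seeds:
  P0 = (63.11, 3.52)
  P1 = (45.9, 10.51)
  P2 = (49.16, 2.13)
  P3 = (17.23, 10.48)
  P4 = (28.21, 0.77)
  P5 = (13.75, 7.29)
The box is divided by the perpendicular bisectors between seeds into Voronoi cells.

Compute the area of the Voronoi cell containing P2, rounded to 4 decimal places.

1. box [0,86]×[0,13]: [(0, 0) (86, 0) (86, 13) (0, 13)]
2. ⊥bis P2·P0 via (56.135,2.825): [(0, 0) (56.4165, 0) (55.1211, 13) (0, 13)]  |A|=724.9946
3. ⊥bis P2·P1 via (47.53,6.32): [(31.2841, 0) (56.4165, 0) (55.4786, 9.4122)]  |A|=118.2754
4. ⊥bis P2·P3 via (33.195,6.305): [(31.5759, 0.1135) (31.5462, 0) (56.4165, 0) (55.4786, 9.4122)]  |A|=118.2605
5. ⊥bis P2·P4 via (38.685,1.45): [(38.5945, 2.8439) (38.7791, 0) (56.4165, 0) (55.4786, 9.4122)]  |A|=107.6178
6. ⊥bis P2·P5 via (31.455,4.71): [(38.5945, 2.8439) (38.7791, 0) (56.4165, 0) (55.4786, 9.4122)]  |A|=107.6178
7. canonical 4-gon: [(38.5945, 2.8439) (38.7791, 0) (56.4165, 0) (55.4786, 9.4122)]
8. shoelace: 107.6178

Area of P2's cell: 107.6178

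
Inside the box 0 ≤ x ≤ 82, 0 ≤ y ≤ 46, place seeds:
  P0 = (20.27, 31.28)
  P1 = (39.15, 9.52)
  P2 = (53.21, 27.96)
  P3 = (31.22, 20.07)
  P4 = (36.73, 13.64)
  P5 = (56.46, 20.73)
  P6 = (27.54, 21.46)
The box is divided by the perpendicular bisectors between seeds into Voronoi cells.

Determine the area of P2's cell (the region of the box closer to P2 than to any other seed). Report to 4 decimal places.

Area of P2's cell: 791.4528

1. box [0,82]×[0,46]: [(0, 0) (82, 0) (82, 46) (0, 46)]
2. ⊥bis P2·P0 via (36.74,29.62): [(33.7546, 0) (82, 0) (82, 46) (38.3909, 46)]  |A|=2112.6524
3. ⊥bis P2·P1 via (46.18,18.74): [(36.3954, 26.2005) (70.7579, 0) (82, 0) (82, 46) (38.3909, 46)]  |A|=1627.8993
4. ⊥bis P2·P3 via (42.215,24.015): [(37.4997, 37.157) (43.3272, 20.9152) (70.7579, 0) (82, 0) (82, 46) (38.3909, 46)]  |A|=1587.0066
5. ⊥bis P2·P4 via (44.97,20.8): [(37.4997, 37.157) (42.2422, 23.9393) (47.8987, 17.4295) (70.7579, 0) (82, 0) (82, 46) (38.3909, 46)]  |A|=1581.9852
6. ⊥bis P2·P5 via (54.835,24.345): [(37.4997, 37.157) (42.2422, 23.9393) (45.5258, 20.1604) (82, 36.5561) (82, 46) (38.3909, 46)]  |A|=791.4528
7. ⊥bis P2·P6 via (40.375,24.71): [(37.4997, 37.157) (42.2422, 23.9393) (45.5258, 20.1604) (82, 36.5561) (82, 46) (38.3909, 46)]  |A|=791.4528
8. canonical 6-gon: [(37.4997, 37.157) (42.2422, 23.9393) (45.5258, 20.1604) (82, 36.5561) (82, 46) (38.3909, 46)]
9. shoelace: 791.4528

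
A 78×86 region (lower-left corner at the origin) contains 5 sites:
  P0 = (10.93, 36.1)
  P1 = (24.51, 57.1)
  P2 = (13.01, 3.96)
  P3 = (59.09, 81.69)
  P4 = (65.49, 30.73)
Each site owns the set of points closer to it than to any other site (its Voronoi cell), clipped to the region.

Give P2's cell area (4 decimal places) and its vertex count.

1. box [0,78]×[0,86]: [(0, 0) (78, 0) (78, 86) (0, 86)]
2. ⊥bis P2·P0 via (11.97,20.03): [(0, 19.2553) (0, 0) (78, 0) (78, 24.3033)]  |A|=1698.7852
3. ⊥bis P2·P1 via (18.76,30.53): [(54.5467, 22.7854) (0, 19.2553) (0, 0) (78, 0) (78, 17.7099)]  |A|=1621.4671
4. ⊥bis P2·P3 via (36.05,42.825): [(54.5467, 22.7854) (0, 19.2553) (0, 0) (78, 0) (78, 17.7099)]  |A|=1621.4671
5. ⊥bis P2·P4 via (39.25,17.345): [(37.0524, 21.6533) (0, 19.2553) (0, 0) (48.0977, 0)]  |A|=877.4634
6. canonical 4-gon: [(37.0524, 21.6533) (0, 19.2553) (0, 0) (48.0977, 0)]
7. shoelace: 877.4634

Area of P2's cell: 877.4634 (4 vertices)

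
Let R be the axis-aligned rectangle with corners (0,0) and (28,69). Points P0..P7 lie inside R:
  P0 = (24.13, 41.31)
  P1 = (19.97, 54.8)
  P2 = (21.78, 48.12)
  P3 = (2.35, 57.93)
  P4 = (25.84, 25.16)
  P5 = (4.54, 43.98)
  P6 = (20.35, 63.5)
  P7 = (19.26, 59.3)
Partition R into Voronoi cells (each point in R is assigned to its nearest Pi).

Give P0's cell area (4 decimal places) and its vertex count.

1. box [0,28]×[0,69]: [(0, 0) (28, 0) (28, 69) (0, 69)]
2. ⊥bis P0·P1 via (22.05,48.055): [(0, 41.2553) (0, 0) (28, 0) (28, 49.8898)]  |A|=1276.0319
3. ⊥bis P0·P2 via (22.955,44.715): [(0, 36.7937) (0, 0) (28, 0) (28, 46.4559)]  |A|=1165.4944
4. ⊥bis P0·P3 via (13.24,49.62): [(4.6865, 38.4109) (0, 32.2694) (0, 0) (28, 0) (28, 46.4559)]  |A|=1154.8929
5. ⊥bis P0·P4 via (24.985,33.235): [(4.6865, 38.4109) (0, 32.2694) (0, 30.5895) (28, 33.5542) (28, 46.4559)]  |A|=256.8802
6. ⊥bis P0·P5 via (14.335,42.645): [(14.2056, 41.6958) (12.8778, 31.9531) (28, 33.5542) (28, 46.4559)]  |A|=161.5881
7. ⊥bis P0·P6 via (22.24,52.405): [(14.2056, 41.6958) (12.8778, 31.9531) (28, 33.5542) (28, 46.4559)]  |A|=161.5881
8. ⊥bis P0·P7 via (21.695,50.305): [(14.2056, 41.6958) (12.8778, 31.9531) (28, 33.5542) (28, 46.4559)]  |A|=161.5881
9. canonical 4-gon: [(14.2056, 41.6958) (12.8778, 31.9531) (28, 33.5542) (28, 46.4559)]
10. shoelace: 161.5881

Area of P0's cell: 161.5881 (4 vertices)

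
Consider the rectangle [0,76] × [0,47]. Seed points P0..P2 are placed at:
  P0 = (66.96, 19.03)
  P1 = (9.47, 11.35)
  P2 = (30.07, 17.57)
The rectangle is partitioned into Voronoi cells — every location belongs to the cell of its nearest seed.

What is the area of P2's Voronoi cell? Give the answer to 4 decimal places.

Area of P2's cell: 1469.6314

1. box [0,76]×[0,47]: [(0, 0) (76, 0) (76, 47) (0, 47)]
2. ⊥bis P2·P0 via (48.515,18.3): [(0, 0) (49.2393, 0) (47.3791, 47) (0, 47)]  |A|=2270.5324
3. ⊥bis P2·P1 via (19.77,14.46): [(24.1361, 0) (49.2393, 0) (47.3791, 47) (9.9448, 47)]  |A|=1469.6314
4. canonical 4-gon: [(24.1361, 0) (49.2393, 0) (47.3791, 47) (9.9448, 47)]
5. shoelace: 1469.6314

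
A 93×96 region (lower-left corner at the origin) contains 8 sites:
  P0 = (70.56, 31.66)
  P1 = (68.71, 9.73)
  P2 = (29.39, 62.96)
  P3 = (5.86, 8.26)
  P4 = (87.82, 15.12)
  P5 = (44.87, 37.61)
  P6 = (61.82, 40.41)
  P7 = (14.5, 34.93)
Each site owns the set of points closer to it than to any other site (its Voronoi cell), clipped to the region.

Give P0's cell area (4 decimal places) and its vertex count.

Area of P0's cell: 731.5565 (5 vertices)

1. box [0,93]×[0,96]: [(0, 0) (93, 0) (93, 96) (0, 96)]
2. ⊥bis P0·P1 via (69.635,20.695): [(0, 26.5694) (93, 18.7239) (93, 96) (0, 96)]  |A|=6821.8613
3. ⊥bis P0·P2 via (49.975,47.31): [(32.145, 23.8576) (93, 18.7239) (93, 96) (86.9922, 96)]  |A|=2568.0249
4. ⊥bis P0·P3 via (38.21,19.96): [(35.2997, 28.007) (36.9469, 23.4526) (93, 18.7239) (93, 96) (86.9922, 96)]  |A|=2557.4238
5. ⊥bis P0·P4 via (79.19,23.39): [(35.2997, 28.007) (36.9469, 23.4526) (76.0859, 20.1508) (93, 37.8012) (93, 96) (86.9922, 96)]  |A|=2396.087
6. ⊥bis P0·P5 via (57.715,34.635): [(65.3277, 67.504) (54.7767, 21.9484) (76.0859, 20.1508) (93, 37.8012) (93, 96) (86.9922, 96)]  |A|=1881.118
7. ⊥bis P0·P6 via (66.19,36.035): [(55.5861, 25.4432) (54.7767, 21.9484) (76.0859, 20.1508) (93, 37.8012) (93, 62.8144)]  |A|=731.5565
8. ⊥bis P0·P7 via (42.53,33.295): [(55.5861, 25.4432) (54.7767, 21.9484) (76.0859, 20.1508) (93, 37.8012) (93, 62.8144)]  |A|=731.5565
9. canonical 5-gon: [(55.5861, 25.4432) (54.7767, 21.9484) (76.0859, 20.1508) (93, 37.8012) (93, 62.8144)]
10. shoelace: 731.5565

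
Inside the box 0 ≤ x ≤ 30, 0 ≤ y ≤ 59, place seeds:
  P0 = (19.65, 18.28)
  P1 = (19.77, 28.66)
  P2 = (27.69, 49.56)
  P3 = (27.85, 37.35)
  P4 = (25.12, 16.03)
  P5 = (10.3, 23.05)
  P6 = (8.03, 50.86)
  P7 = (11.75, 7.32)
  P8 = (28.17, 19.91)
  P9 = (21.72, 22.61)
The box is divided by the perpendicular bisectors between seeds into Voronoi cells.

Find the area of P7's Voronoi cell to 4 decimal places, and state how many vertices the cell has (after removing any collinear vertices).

1. box [0,30]×[0,59]: [(0, 0) (30, 0) (30, 59) (0, 59)]
2. ⊥bis P7·P0 via (15.7,12.8): [(0, 24.1166) (0, 0) (30, 0) (30, 2.4925)]  |A|=399.1369
3. ⊥bis P7·P1 via (15.76,17.99): [(0.5904, 23.691) (0, 23.9129) (0, 0) (30, 0) (30, 2.4925)]  |A|=399.0767
4. ⊥bis P7·P2 via (19.72,28.44): [(0.5904, 23.691) (0, 23.9129) (0, 0) (30, 0) (30, 2.4925)]  |A|=399.0767
5. ⊥bis P7·P3 via (19.8,22.335): [(0.5904, 23.691) (0, 23.9129) (0, 0) (30, 0) (30, 2.4925)]  |A|=399.0767
6. ⊥bis P7·P4 via (18.435,11.675): [(19.4745, 10.0793) (0.5904, 23.691) (0, 23.9129) (0, 0) (26.0408, 0)]  |A|=366.0061
7. ⊥bis P7·P5 via (11.025,15.185): [(19.4745, 10.0793) (12.2363, 15.2967) (0, 14.1687) (0, 0) (26.0408, 0)]  |A|=305.2036
8. ⊥bis P7·P6 via (9.89,29.09): [(19.4745, 10.0793) (12.2363, 15.2967) (0, 14.1687) (0, 0) (26.0408, 0)]  |A|=305.2036
9. ⊥bis P7·P8 via (19.96,13.615): [(19.4745, 10.0793) (12.2363, 15.2967) (0, 14.1687) (0, 0) (26.0408, 0)]  |A|=305.2036
10. ⊥bis P7·P9 via (16.735,14.965): [(19.4745, 10.0793) (12.2363, 15.2967) (0, 14.1687) (0, 0) (26.0408, 0)]  |A|=305.2036
11. canonical 5-gon: [(19.4745, 10.0793) (12.2363, 15.2967) (0, 14.1687) (0, 0) (26.0408, 0)]
12. shoelace: 305.2036

Area of P7's cell: 305.2036 (5 vertices)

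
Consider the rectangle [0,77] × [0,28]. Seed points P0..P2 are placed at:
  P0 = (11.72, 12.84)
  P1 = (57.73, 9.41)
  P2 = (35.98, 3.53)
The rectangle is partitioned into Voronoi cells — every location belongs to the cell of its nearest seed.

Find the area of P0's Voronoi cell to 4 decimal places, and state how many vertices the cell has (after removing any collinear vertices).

Area of P0's cell: 730.2837 (4 vertices)

1. box [0,77]×[0,28]: [(0, 0) (77, 0) (77, 28) (0, 28)]
2. ⊥bis P0·P1 via (34.725,11.125): [(0, 0) (33.8956, 0) (35.983, 28) (0, 28)]  |A|=978.3012
3. ⊥bis P0·P2 via (23.85,8.185): [(0, 0) (20.7089, 0) (31.4542, 28) (0, 28)]  |A|=730.2837
4. canonical 4-gon: [(0, 0) (20.7089, 0) (31.4542, 28) (0, 28)]
5. shoelace: 730.2837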